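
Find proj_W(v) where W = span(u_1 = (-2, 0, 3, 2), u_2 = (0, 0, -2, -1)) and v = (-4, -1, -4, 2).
proj_W(v) = (-32/7, 0, -20/7, -2/7)

Set up U = [u_1 | ... | u_2] ∈ R^(4×2). The projector onto W = col(U) is P = U (U^T U)^(-1) U^T.
Compute U^T U =
  [17, -8]
  [-8, 5],
and U^T v = (0, 6).
Solve U^T U · c = U^T v for the coefficients: c = (16/7, 34/7). The projection is proj_W(v) = U c.
Check: (v - proj_W(v)) · u_1 = 0  (should be 0).
Check: (v - proj_W(v)) · u_2 = 0  (should be 0).
Result: proj_W(v) = (-32/7, 0, -20/7, -2/7).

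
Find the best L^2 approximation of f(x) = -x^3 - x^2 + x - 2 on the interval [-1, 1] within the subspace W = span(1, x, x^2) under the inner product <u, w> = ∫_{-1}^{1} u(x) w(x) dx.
g(x) = -x^2 + 2*x/5 - 2

The best approximation g ∈ W is the orthogonal projection of f onto W. Writing g = a_0 + a_1 x + a_2 x^2, the coefficients solve the normal equations G · a = b where
  G_{ij} = <φ_i, φ_j> and b_i = <f, φ_i>, with φ_0 = 1, φ_1 = x, φ_2 = x^2.
G =
  [2, 0, 2/3]
  [0, 2/3, 0]
  [2/3, 0, 2/5],
b = (-14/3, 4/15, -26/15).
Solving gives a_0 = -2, a_1 = 2/5, a_2 = -1, so
  g(x) = -x^2 + 2*x/5 - 2.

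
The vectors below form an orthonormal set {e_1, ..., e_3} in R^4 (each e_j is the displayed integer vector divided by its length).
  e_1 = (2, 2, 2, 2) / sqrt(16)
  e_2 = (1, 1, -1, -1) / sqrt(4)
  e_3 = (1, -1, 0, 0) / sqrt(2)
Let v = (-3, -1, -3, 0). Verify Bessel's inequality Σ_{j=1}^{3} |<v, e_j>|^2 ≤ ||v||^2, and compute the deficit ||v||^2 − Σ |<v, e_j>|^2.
Σ |<v, e_j>|^2 = 29/2; ||v||^2 = 19; deficit = 9/2

Write each e_j = u_j / sqrt(<u_j, u_j>) where u_j is the displayed integer vector. Then <v, e_j> = <v, u_j> / sqrt(<u_j, u_j>), so |<v, e_j>|^2 = <v, u_j>^2 / <u_j, u_j>.
Coefficients: <v, e_1> = -14/sqrt(16), <v, e_2> = -1/sqrt(4), <v, e_3> = -2/sqrt(2).
Square and sum: Σ |<v, e_j>|^2 = 29/2.
Compute ||v||^2 = v·v = 19.
Deficit = 19 − 29/2 = 9/2 ≥ 0, confirming Bessel's inequality. (The deficit equals ||v − Σ <v,e_j> e_j||^2, the squared distance from v to span{e_j}.)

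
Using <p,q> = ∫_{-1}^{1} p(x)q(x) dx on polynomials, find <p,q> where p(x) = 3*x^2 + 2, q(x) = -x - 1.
<p,q> = -6

Expand the product: p(x)·q(x) = -3*x^3 - 3*x^2 - 2*x - 2.
∫_{-1}^{1} of each monomial x^k gives [2/(k+1) if k even, 0 if k odd]. Integrating term-by-term (or equivalently evaluating the antiderivative F(x) = -3*x^4/4 - x^3 - x^2 - 2*x at the endpoints):
  F(1) − F(−1) = -19/4 − (5/4) = -6.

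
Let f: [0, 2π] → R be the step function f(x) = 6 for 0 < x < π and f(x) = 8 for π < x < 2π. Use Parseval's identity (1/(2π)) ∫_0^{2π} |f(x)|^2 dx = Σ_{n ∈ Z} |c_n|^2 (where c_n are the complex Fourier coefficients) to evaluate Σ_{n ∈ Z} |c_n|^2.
Σ |c_n|^2 = 50

Parseval equates the L^2 energy of f (normalised by 1/(2π)) with the ℓ^2 sum of its Fourier coefficients: (1/(2π)) ∫_0^{2π} |f|^2 = Σ |c_n|^2.
Compute the left side: (1/(2π)) [∫_0^π 6^2 dx + ∫_π^{2π} 8^2 dx] = (1/(2π)) · (36π + 64π) = (36 + 64)/2 = 50.
So Σ_{n ∈ Z} |c_n|^2 = 50.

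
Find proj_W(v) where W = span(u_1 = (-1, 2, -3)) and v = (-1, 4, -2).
proj_W(v) = (-15/14, 15/7, -45/14)

Set up U = [u_1 | ... | u_1] ∈ R^(3×1). The projector onto W = col(U) is P = U (U^T U)^(-1) U^T.
Compute U^T U =
  [14],
and U^T v = (15).
Solve U^T U · c = U^T v for the coefficients: c = (15/14). The projection is proj_W(v) = U c.
Check: (v - proj_W(v)) · u_1 = 0  (should be 0).
Result: proj_W(v) = (-15/14, 15/7, -45/14).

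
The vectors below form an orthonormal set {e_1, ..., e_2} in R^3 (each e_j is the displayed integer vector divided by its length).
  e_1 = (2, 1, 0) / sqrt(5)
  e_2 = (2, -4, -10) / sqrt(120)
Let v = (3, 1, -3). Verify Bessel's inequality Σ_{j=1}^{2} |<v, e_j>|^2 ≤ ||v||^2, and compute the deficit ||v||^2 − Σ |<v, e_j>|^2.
Σ |<v, e_j>|^2 = 55/3; ||v||^2 = 19; deficit = 2/3

Write each e_j = u_j / sqrt(<u_j, u_j>) where u_j is the displayed integer vector. Then <v, e_j> = <v, u_j> / sqrt(<u_j, u_j>), so |<v, e_j>|^2 = <v, u_j>^2 / <u_j, u_j>.
Coefficients: <v, e_1> = 7/sqrt(5), <v, e_2> = 32/sqrt(120).
Square and sum: Σ |<v, e_j>|^2 = 55/3.
Compute ||v||^2 = v·v = 19.
Deficit = 19 − 55/3 = 2/3 ≥ 0, confirming Bessel's inequality. (The deficit equals ||v − Σ <v,e_j> e_j||^2, the squared distance from v to span{e_j}.)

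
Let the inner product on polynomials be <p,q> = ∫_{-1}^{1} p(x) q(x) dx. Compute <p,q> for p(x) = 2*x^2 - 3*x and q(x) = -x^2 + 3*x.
<p,q> = -34/5

Expand the product: p(x)·q(x) = -2*x^4 + 9*x^3 - 9*x^2.
∫_{-1}^{1} of each monomial x^k gives [2/(k+1) if k even, 0 if k odd]. Integrating term-by-term (or equivalently evaluating the antiderivative F(x) = -2*x^5/5 + 9*x^4/4 - 3*x^3 at the endpoints):
  F(1) − F(−1) = -23/20 − (113/20) = -34/5.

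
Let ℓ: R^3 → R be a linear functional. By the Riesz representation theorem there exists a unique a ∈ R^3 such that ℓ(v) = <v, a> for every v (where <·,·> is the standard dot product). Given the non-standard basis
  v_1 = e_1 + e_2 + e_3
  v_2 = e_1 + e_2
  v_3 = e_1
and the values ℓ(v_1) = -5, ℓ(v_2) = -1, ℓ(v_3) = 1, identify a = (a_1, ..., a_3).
a = (1, -2, -4)

Write a = (a_1, ..., a_3) in the standard basis. For each basis vector v_i, ℓ(v_i) = <v_i, a> is a linear equation in the a_j's. Collect the n equations into a matrix system V a = ℓ, where row i of V is v_i (expressed in the standard basis). Since V is invertible (lower-triangular with 1s on the diagonal, up to permutation), solve by back-substitution:
  V =
[[1, 1, 1],
 [1, 1, 0],
 [1, 0, 0]]
  V a = (-5, -1, 1)
Solving gives a = (1, -2, -4).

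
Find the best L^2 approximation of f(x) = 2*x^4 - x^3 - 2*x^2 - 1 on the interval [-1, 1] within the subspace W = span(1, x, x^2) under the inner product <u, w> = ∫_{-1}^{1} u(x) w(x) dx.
g(x) = -2*x^2/7 - 3*x/5 - 41/35

The best approximation g ∈ W is the orthogonal projection of f onto W. Writing g = a_0 + a_1 x + a_2 x^2, the coefficients solve the normal equations G · a = b where
  G_{ij} = <φ_i, φ_j> and b_i = <f, φ_i>, with φ_0 = 1, φ_1 = x, φ_2 = x^2.
G =
  [2, 0, 2/3]
  [0, 2/3, 0]
  [2/3, 0, 2/5],
b = (-38/15, -2/5, -94/105).
Solving gives a_0 = -41/35, a_1 = -3/5, a_2 = -2/7, so
  g(x) = -2*x^2/7 - 3*x/5 - 41/35.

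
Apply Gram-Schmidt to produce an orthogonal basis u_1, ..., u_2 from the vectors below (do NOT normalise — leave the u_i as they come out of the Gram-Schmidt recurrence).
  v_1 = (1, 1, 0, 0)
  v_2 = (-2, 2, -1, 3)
Orthogonal basis:
  u_1 = (1, 1, 0, 0)
  u_2 = (-2, 2, -1, 3)

Apply the Gram-Schmidt recurrence
  u_1 = v_1
  u_i = v_i − Σ_{j<i} ((v_i · u_j) / (u_j · u_j)) · u_j.

Step by step this gives:
  u_1 = (1, 1, 0, 0)
  u_2 = (-2, 2, -1, 3)

Orthogonality check:
  u_2 · u_1 = 0 (should be 0)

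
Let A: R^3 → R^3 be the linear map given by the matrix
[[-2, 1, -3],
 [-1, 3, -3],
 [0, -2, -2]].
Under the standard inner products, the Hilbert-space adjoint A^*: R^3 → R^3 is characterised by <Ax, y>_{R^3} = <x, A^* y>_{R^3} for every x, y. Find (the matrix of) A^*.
A^* = A^T =
[[-2, -1, 0],
 [1, 3, -2],
 [-3, -3, -2]]

For real matrices with standard dot products, the defining identity <Ax, y> = <x, A^* y> gives (Ax)^T y = x^T (A^*) y, i.e. x^T A^T y = x^T (A^*) y. Since this holds for all x, y, we must have A^* = A^T. Therefore
A^* =
[[-2, -1, 0],
 [1, 3, -2],
 [-3, -3, -2]].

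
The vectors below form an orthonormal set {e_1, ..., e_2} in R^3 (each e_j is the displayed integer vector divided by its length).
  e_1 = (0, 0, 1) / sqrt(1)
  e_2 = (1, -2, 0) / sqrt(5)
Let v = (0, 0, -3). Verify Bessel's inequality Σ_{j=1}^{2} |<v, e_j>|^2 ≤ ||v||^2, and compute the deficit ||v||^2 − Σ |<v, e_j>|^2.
Σ |<v, e_j>|^2 = 9; ||v||^2 = 9; deficit = 0

Write each e_j = u_j / sqrt(<u_j, u_j>) where u_j is the displayed integer vector. Then <v, e_j> = <v, u_j> / sqrt(<u_j, u_j>), so |<v, e_j>|^2 = <v, u_j>^2 / <u_j, u_j>.
Coefficients: <v, e_1> = -3/sqrt(1), <v, e_2> = 0/sqrt(5).
Square and sum: Σ |<v, e_j>|^2 = 9.
Compute ||v||^2 = v·v = 9.
Deficit = 9 − 9 = 0 ≥ 0, confirming Bessel's inequality. (The deficit equals ||v − Σ <v,e_j> e_j||^2, the squared distance from v to span{e_j}.)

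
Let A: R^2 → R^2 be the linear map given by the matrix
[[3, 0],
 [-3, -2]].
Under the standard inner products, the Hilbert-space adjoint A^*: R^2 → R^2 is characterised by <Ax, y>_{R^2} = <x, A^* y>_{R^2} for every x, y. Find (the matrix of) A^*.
A^* = A^T =
[[3, -3],
 [0, -2]]

For real matrices with standard dot products, the defining identity <Ax, y> = <x, A^* y> gives (Ax)^T y = x^T (A^*) y, i.e. x^T A^T y = x^T (A^*) y. Since this holds for all x, y, we must have A^* = A^T. Therefore
A^* =
[[3, -3],
 [0, -2]].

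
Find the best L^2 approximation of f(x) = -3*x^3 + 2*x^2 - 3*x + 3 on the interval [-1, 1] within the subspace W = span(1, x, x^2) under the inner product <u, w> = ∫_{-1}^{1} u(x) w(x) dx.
g(x) = 2*x^2 - 24*x/5 + 3

The best approximation g ∈ W is the orthogonal projection of f onto W. Writing g = a_0 + a_1 x + a_2 x^2, the coefficients solve the normal equations G · a = b where
  G_{ij} = <φ_i, φ_j> and b_i = <f, φ_i>, with φ_0 = 1, φ_1 = x, φ_2 = x^2.
G =
  [2, 0, 2/3]
  [0, 2/3, 0]
  [2/3, 0, 2/5],
b = (22/3, -16/5, 14/5).
Solving gives a_0 = 3, a_1 = -24/5, a_2 = 2, so
  g(x) = 2*x^2 - 24*x/5 + 3.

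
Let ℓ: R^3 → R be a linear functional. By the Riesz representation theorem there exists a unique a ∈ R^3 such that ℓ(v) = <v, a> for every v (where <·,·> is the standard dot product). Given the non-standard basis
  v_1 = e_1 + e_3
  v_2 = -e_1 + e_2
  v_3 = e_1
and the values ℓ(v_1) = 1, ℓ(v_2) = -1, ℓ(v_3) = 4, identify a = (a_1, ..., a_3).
a = (4, 3, -3)

Write a = (a_1, ..., a_3) in the standard basis. For each basis vector v_i, ℓ(v_i) = <v_i, a> is a linear equation in the a_j's. Collect the n equations into a matrix system V a = ℓ, where row i of V is v_i (expressed in the standard basis). Since V is invertible (lower-triangular with 1s on the diagonal, up to permutation), solve by back-substitution:
  V =
[[1, 0, 1],
 [-1, 1, 0],
 [1, 0, 0]]
  V a = (1, -1, 4)
Solving gives a = (4, 3, -3).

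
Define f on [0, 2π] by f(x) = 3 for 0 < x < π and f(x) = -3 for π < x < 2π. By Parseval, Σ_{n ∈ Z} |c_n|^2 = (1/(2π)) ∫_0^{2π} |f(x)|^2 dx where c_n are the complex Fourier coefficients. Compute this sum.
Σ |c_n|^2 = 9

Parseval equates the L^2 energy of f (normalised by 1/(2π)) with the ℓ^2 sum of its Fourier coefficients: (1/(2π)) ∫_0^{2π} |f|^2 = Σ |c_n|^2.
Compute the left side: (1/(2π)) [∫_0^π 3^2 dx + ∫_π^{2π} (-3)^2 dx] = (1/(2π)) · (9π + 9π) = (9 + 9)/2 = 9.
So Σ_{n ∈ Z} |c_n|^2 = 9.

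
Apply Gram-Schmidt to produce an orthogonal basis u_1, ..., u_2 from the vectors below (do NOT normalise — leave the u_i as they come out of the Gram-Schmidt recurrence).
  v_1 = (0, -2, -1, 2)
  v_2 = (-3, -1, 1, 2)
Orthogonal basis:
  u_1 = (0, -2, -1, 2)
  u_2 = (-3, 1/9, 14/9, 8/9)

Apply the Gram-Schmidt recurrence
  u_1 = v_1
  u_i = v_i − Σ_{j<i} ((v_i · u_j) / (u_j · u_j)) · u_j.

Step by step this gives:
  u_1 = (0, -2, -1, 2)
  u_2 = (-3, 1/9, 14/9, 8/9)

Orthogonality check:
  u_2 · u_1 = 0 (should be 0)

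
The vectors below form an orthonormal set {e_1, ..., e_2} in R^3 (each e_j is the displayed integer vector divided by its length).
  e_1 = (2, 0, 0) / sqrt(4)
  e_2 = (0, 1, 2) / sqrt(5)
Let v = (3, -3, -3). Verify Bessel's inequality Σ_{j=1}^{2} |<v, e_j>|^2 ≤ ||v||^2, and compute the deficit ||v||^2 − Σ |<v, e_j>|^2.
Σ |<v, e_j>|^2 = 126/5; ||v||^2 = 27; deficit = 9/5

Write each e_j = u_j / sqrt(<u_j, u_j>) where u_j is the displayed integer vector. Then <v, e_j> = <v, u_j> / sqrt(<u_j, u_j>), so |<v, e_j>|^2 = <v, u_j>^2 / <u_j, u_j>.
Coefficients: <v, e_1> = 6/sqrt(4), <v, e_2> = -9/sqrt(5).
Square and sum: Σ |<v, e_j>|^2 = 126/5.
Compute ||v||^2 = v·v = 27.
Deficit = 27 − 126/5 = 9/5 ≥ 0, confirming Bessel's inequality. (The deficit equals ||v − Σ <v,e_j> e_j||^2, the squared distance from v to span{e_j}.)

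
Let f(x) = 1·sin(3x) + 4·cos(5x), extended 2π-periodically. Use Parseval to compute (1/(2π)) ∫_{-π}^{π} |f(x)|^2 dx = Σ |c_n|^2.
Σ |c_n|^2 = 17/2

Expand |f|^2 and use orthogonality of {sin(nx), cos(mx)} on [-π, π]:
  ∫_{-π}^{π} sin(nx)^2 dx = π, ∫ cos(mx)^2 dx = π, and cross terms integrate to 0.
So ∫_{-π}^{π} f(x)^2 dx = 1^2 · π + 4^2 · π = (1 + 16)π.
Divide by 2π: (1 + 16)/2 = 17/2.
By Parseval, this equals Σ |c_n|^2.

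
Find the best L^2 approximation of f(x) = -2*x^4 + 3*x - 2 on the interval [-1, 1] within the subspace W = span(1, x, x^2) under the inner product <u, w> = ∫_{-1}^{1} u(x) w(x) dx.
g(x) = -12*x^2/7 + 3*x - 64/35

The best approximation g ∈ W is the orthogonal projection of f onto W. Writing g = a_0 + a_1 x + a_2 x^2, the coefficients solve the normal equations G · a = b where
  G_{ij} = <φ_i, φ_j> and b_i = <f, φ_i>, with φ_0 = 1, φ_1 = x, φ_2 = x^2.
G =
  [2, 0, 2/3]
  [0, 2/3, 0]
  [2/3, 0, 2/5],
b = (-24/5, 2, -40/21).
Solving gives a_0 = -64/35, a_1 = 3, a_2 = -12/7, so
  g(x) = -12*x^2/7 + 3*x - 64/35.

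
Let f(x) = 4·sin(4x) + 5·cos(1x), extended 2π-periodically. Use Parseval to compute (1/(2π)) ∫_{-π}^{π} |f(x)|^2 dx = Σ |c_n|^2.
Σ |c_n|^2 = 41/2

Expand |f|^2 and use orthogonality of {sin(nx), cos(mx)} on [-π, π]:
  ∫_{-π}^{π} sin(nx)^2 dx = π, ∫ cos(mx)^2 dx = π, and cross terms integrate to 0.
So ∫_{-π}^{π} f(x)^2 dx = 4^2 · π + 5^2 · π = (16 + 25)π.
Divide by 2π: (16 + 25)/2 = 41/2.
By Parseval, this equals Σ |c_n|^2.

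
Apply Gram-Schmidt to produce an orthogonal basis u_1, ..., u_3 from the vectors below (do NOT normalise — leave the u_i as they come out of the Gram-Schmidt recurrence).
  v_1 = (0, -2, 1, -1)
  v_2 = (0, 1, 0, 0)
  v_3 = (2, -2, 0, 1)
Orthogonal basis:
  u_1 = (0, -2, 1, -1)
  u_2 = (0, 1/3, 1/3, -1/3)
  u_3 = (2, 0, 1/2, 1/2)

Apply the Gram-Schmidt recurrence
  u_1 = v_1
  u_i = v_i − Σ_{j<i} ((v_i · u_j) / (u_j · u_j)) · u_j.

Step by step this gives:
  u_1 = (0, -2, 1, -1)
  u_2 = (0, 1/3, 1/3, -1/3)
  u_3 = (2, 0, 1/2, 1/2)

Orthogonality check:
  u_2 · u_1 = 0 (should be 0)
  u_3 · u_1 = 0 (should be 0)
  u_3 · u_2 = 0 (should be 0)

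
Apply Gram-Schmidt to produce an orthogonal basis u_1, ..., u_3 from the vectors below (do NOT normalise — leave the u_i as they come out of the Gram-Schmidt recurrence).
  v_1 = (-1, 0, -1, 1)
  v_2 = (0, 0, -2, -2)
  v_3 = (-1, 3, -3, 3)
Orthogonal basis:
  u_1 = (-1, 0, -1, 1)
  u_2 = (0, 0, -2, -2)
  u_3 = (4/3, 3, -2/3, 2/3)

Apply the Gram-Schmidt recurrence
  u_1 = v_1
  u_i = v_i − Σ_{j<i} ((v_i · u_j) / (u_j · u_j)) · u_j.

Step by step this gives:
  u_1 = (-1, 0, -1, 1)
  u_2 = (0, 0, -2, -2)
  u_3 = (4/3, 3, -2/3, 2/3)

Orthogonality check:
  u_2 · u_1 = 0 (should be 0)
  u_3 · u_1 = 0 (should be 0)
  u_3 · u_2 = 0 (should be 0)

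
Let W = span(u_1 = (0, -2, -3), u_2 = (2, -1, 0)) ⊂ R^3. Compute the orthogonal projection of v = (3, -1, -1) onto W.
proj_W(v) = (162/61, -103/61, -33/61)

Set up U = [u_1 | ... | u_2] ∈ R^(3×2). The projector onto W = col(U) is P = U (U^T U)^(-1) U^T.
Compute U^T U =
  [13, 2]
  [2, 5],
and U^T v = (5, 7).
Solve U^T U · c = U^T v for the coefficients: c = (11/61, 81/61). The projection is proj_W(v) = U c.
Check: (v - proj_W(v)) · u_1 = 0  (should be 0).
Check: (v - proj_W(v)) · u_2 = 0  (should be 0).
Result: proj_W(v) = (162/61, -103/61, -33/61).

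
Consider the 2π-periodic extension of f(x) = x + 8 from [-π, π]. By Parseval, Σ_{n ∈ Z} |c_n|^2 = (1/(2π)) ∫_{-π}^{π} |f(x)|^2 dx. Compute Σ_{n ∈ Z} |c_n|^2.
Σ |c_n|^2 = π^2/3 + 64

Expand and integrate term by term over [-π, π]:
  ∫ (x)^2 dx = 1·(2π^3/3); ∫ 2·1·(8)·x dx = 0 (odd integrand); ∫ 8^2 dx = 64·2π.
So (1/(2π)) ∫_{-π}^{π} (x + 8)^2 dx = 1π^2/3 + 64 = π^2/3 + 64.
Parseval ⇒ Σ |c_n|^2 = π^2/3 + 64.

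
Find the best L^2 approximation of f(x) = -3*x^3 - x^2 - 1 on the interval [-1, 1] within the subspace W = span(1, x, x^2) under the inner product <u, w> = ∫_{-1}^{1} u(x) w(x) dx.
g(x) = -x^2 - 9*x/5 - 1

The best approximation g ∈ W is the orthogonal projection of f onto W. Writing g = a_0 + a_1 x + a_2 x^2, the coefficients solve the normal equations G · a = b where
  G_{ij} = <φ_i, φ_j> and b_i = <f, φ_i>, with φ_0 = 1, φ_1 = x, φ_2 = x^2.
G =
  [2, 0, 2/3]
  [0, 2/3, 0]
  [2/3, 0, 2/5],
b = (-8/3, -6/5, -16/15).
Solving gives a_0 = -1, a_1 = -9/5, a_2 = -1, so
  g(x) = -x^2 - 9*x/5 - 1.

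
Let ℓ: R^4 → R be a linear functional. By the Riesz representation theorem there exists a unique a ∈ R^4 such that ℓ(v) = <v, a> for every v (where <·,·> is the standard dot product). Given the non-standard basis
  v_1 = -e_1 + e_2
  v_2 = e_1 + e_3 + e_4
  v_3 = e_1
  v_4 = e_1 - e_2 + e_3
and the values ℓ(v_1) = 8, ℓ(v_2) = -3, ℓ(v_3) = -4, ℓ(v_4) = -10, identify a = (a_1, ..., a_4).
a = (-4, 4, -2, 3)

Write a = (a_1, ..., a_4) in the standard basis. For each basis vector v_i, ℓ(v_i) = <v_i, a> is a linear equation in the a_j's. Collect the n equations into a matrix system V a = ℓ, where row i of V is v_i (expressed in the standard basis). Since V is invertible (lower-triangular with 1s on the diagonal, up to permutation), solve by back-substitution:
  V =
[[-1, 1, 0, 0],
 [1, 0, 1, 1],
 [1, 0, 0, 0],
 [1, -1, 1, 0]]
  V a = (8, -3, -4, -10)
Solving gives a = (-4, 4, -2, 3).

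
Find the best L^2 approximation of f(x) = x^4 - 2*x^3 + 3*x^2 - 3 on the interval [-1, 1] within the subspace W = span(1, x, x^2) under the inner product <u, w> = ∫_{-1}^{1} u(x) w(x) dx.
g(x) = 27*x^2/7 - 6*x/5 - 108/35

The best approximation g ∈ W is the orthogonal projection of f onto W. Writing g = a_0 + a_1 x + a_2 x^2, the coefficients solve the normal equations G · a = b where
  G_{ij} = <φ_i, φ_j> and b_i = <f, φ_i>, with φ_0 = 1, φ_1 = x, φ_2 = x^2.
G =
  [2, 0, 2/3]
  [0, 2/3, 0]
  [2/3, 0, 2/5],
b = (-18/5, -4/5, -18/35).
Solving gives a_0 = -108/35, a_1 = -6/5, a_2 = 27/7, so
  g(x) = 27*x^2/7 - 6*x/5 - 108/35.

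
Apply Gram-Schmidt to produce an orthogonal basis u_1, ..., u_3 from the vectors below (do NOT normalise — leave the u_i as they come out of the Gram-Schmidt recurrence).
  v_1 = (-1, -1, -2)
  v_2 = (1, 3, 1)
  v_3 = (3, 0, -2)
Orthogonal basis:
  u_1 = (-1, -1, -2)
  u_2 = (0, 2, -1)
  u_3 = (19/6, -19/30, -19/15)

Apply the Gram-Schmidt recurrence
  u_1 = v_1
  u_i = v_i − Σ_{j<i} ((v_i · u_j) / (u_j · u_j)) · u_j.

Step by step this gives:
  u_1 = (-1, -1, -2)
  u_2 = (0, 2, -1)
  u_3 = (19/6, -19/30, -19/15)

Orthogonality check:
  u_2 · u_1 = 0 (should be 0)
  u_3 · u_1 = 0 (should be 0)
  u_3 · u_2 = 0 (should be 0)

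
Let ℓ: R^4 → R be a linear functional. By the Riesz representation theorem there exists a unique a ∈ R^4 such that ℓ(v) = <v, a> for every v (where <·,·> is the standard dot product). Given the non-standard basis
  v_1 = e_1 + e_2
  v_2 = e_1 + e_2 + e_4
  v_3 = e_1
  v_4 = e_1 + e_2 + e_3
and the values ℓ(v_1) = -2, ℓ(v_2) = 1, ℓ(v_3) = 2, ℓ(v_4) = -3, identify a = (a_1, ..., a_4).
a = (2, -4, -1, 3)

Write a = (a_1, ..., a_4) in the standard basis. For each basis vector v_i, ℓ(v_i) = <v_i, a> is a linear equation in the a_j's. Collect the n equations into a matrix system V a = ℓ, where row i of V is v_i (expressed in the standard basis). Since V is invertible (lower-triangular with 1s on the diagonal, up to permutation), solve by back-substitution:
  V =
[[1, 1, 0, 0],
 [1, 1, 0, 1],
 [1, 0, 0, 0],
 [1, 1, 1, 0]]
  V a = (-2, 1, 2, -3)
Solving gives a = (2, -4, -1, 3).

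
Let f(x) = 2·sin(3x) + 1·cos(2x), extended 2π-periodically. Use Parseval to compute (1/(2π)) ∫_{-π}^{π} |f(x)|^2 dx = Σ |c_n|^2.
Σ |c_n|^2 = 5/2

Expand |f|^2 and use orthogonality of {sin(nx), cos(mx)} on [-π, π]:
  ∫_{-π}^{π} sin(nx)^2 dx = π, ∫ cos(mx)^2 dx = π, and cross terms integrate to 0.
So ∫_{-π}^{π} f(x)^2 dx = 2^2 · π + 1^2 · π = (4 + 1)π.
Divide by 2π: (4 + 1)/2 = 5/2.
By Parseval, this equals Σ |c_n|^2.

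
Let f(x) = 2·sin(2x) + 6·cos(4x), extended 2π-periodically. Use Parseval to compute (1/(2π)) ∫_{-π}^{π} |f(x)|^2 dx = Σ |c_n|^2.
Σ |c_n|^2 = 20

Expand |f|^2 and use orthogonality of {sin(nx), cos(mx)} on [-π, π]:
  ∫_{-π}^{π} sin(nx)^2 dx = π, ∫ cos(mx)^2 dx = π, and cross terms integrate to 0.
So ∫_{-π}^{π} f(x)^2 dx = 2^2 · π + 6^2 · π = (4 + 36)π.
Divide by 2π: (4 + 36)/2 = 20.
By Parseval, this equals Σ |c_n|^2.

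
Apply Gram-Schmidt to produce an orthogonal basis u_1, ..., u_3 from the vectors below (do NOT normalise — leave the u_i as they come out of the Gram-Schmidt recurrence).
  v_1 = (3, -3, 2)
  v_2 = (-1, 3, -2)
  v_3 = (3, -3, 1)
Orthogonal basis:
  u_1 = (3, -3, 2)
  u_2 = (13/11, 9/11, -6/11)
  u_3 = (0, -6/13, -9/13)

Apply the Gram-Schmidt recurrence
  u_1 = v_1
  u_i = v_i − Σ_{j<i} ((v_i · u_j) / (u_j · u_j)) · u_j.

Step by step this gives:
  u_1 = (3, -3, 2)
  u_2 = (13/11, 9/11, -6/11)
  u_3 = (0, -6/13, -9/13)

Orthogonality check:
  u_2 · u_1 = 0 (should be 0)
  u_3 · u_1 = 0 (should be 0)
  u_3 · u_2 = 0 (should be 0)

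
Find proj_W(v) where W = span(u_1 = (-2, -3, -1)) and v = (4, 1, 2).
proj_W(v) = (13/7, 39/14, 13/14)

Set up U = [u_1 | ... | u_1] ∈ R^(3×1). The projector onto W = col(U) is P = U (U^T U)^(-1) U^T.
Compute U^T U =
  [14],
and U^T v = (-13).
Solve U^T U · c = U^T v for the coefficients: c = (-13/14). The projection is proj_W(v) = U c.
Check: (v - proj_W(v)) · u_1 = 0  (should be 0).
Result: proj_W(v) = (13/7, 39/14, 13/14).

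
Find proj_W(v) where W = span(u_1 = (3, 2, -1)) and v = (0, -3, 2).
proj_W(v) = (-12/7, -8/7, 4/7)

Set up U = [u_1 | ... | u_1] ∈ R^(3×1). The projector onto W = col(U) is P = U (U^T U)^(-1) U^T.
Compute U^T U =
  [14],
and U^T v = (-8).
Solve U^T U · c = U^T v for the coefficients: c = (-4/7). The projection is proj_W(v) = U c.
Check: (v - proj_W(v)) · u_1 = 0  (should be 0).
Result: proj_W(v) = (-12/7, -8/7, 4/7).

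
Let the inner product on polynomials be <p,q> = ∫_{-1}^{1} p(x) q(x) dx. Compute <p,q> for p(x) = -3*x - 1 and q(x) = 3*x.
<p,q> = -6

Expand the product: p(x)·q(x) = -9*x^2 - 3*x.
∫_{-1}^{1} of each monomial x^k gives [2/(k+1) if k even, 0 if k odd]. Integrating term-by-term (or equivalently evaluating the antiderivative F(x) = -3*x^3 - 3*x^2/2 at the endpoints):
  F(1) − F(−1) = -9/2 − (3/2) = -6.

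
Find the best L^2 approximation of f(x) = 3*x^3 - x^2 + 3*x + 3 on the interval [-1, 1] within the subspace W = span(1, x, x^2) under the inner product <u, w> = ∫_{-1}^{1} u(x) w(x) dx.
g(x) = -x^2 + 24*x/5 + 3

The best approximation g ∈ W is the orthogonal projection of f onto W. Writing g = a_0 + a_1 x + a_2 x^2, the coefficients solve the normal equations G · a = b where
  G_{ij} = <φ_i, φ_j> and b_i = <f, φ_i>, with φ_0 = 1, φ_1 = x, φ_2 = x^2.
G =
  [2, 0, 2/3]
  [0, 2/3, 0]
  [2/3, 0, 2/5],
b = (16/3, 16/5, 8/5).
Solving gives a_0 = 3, a_1 = 24/5, a_2 = -1, so
  g(x) = -x^2 + 24*x/5 + 3.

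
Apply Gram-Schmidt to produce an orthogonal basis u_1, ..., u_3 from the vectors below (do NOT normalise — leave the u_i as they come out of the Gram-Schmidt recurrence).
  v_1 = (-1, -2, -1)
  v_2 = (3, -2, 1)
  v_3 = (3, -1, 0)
Orthogonal basis:
  u_1 = (-1, -2, -1)
  u_2 = (3, -2, 1)
  u_3 = (10/21, 5/21, -20/21)

Apply the Gram-Schmidt recurrence
  u_1 = v_1
  u_i = v_i − Σ_{j<i} ((v_i · u_j) / (u_j · u_j)) · u_j.

Step by step this gives:
  u_1 = (-1, -2, -1)
  u_2 = (3, -2, 1)
  u_3 = (10/21, 5/21, -20/21)

Orthogonality check:
  u_2 · u_1 = 0 (should be 0)
  u_3 · u_1 = 0 (should be 0)
  u_3 · u_2 = 0 (should be 0)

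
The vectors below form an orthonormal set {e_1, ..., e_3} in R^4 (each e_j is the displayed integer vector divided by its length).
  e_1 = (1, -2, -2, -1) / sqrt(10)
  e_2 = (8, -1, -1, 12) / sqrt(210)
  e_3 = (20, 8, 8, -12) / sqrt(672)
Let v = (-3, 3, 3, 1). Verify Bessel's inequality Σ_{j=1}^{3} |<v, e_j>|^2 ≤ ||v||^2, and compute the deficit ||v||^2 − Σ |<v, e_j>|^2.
Σ |<v, e_j>|^2 = 28; ||v||^2 = 28; deficit = 0

Write each e_j = u_j / sqrt(<u_j, u_j>) where u_j is the displayed integer vector. Then <v, e_j> = <v, u_j> / sqrt(<u_j, u_j>), so |<v, e_j>|^2 = <v, u_j>^2 / <u_j, u_j>.
Coefficients: <v, e_1> = -16/sqrt(10), <v, e_2> = -18/sqrt(210), <v, e_3> = -24/sqrt(672).
Square and sum: Σ |<v, e_j>|^2 = 28.
Compute ||v||^2 = v·v = 28.
Deficit = 28 − 28 = 0 ≥ 0, confirming Bessel's inequality. (The deficit equals ||v − Σ <v,e_j> e_j||^2, the squared distance from v to span{e_j}.)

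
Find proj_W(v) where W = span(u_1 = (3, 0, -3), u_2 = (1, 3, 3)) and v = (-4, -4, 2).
proj_W(v) = (-83/17, -48/17, 19/17)

Set up U = [u_1 | ... | u_2] ∈ R^(3×2). The projector onto W = col(U) is P = U (U^T U)^(-1) U^T.
Compute U^T U =
  [18, -6]
  [-6, 19],
and U^T v = (-18, -10).
Solve U^T U · c = U^T v for the coefficients: c = (-67/51, -16/17). The projection is proj_W(v) = U c.
Check: (v - proj_W(v)) · u_1 = 0  (should be 0).
Check: (v - proj_W(v)) · u_2 = 0  (should be 0).
Result: proj_W(v) = (-83/17, -48/17, 19/17).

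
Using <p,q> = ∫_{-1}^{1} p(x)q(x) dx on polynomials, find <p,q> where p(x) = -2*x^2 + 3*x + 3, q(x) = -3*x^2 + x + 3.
<p,q> = 62/5

Expand the product: p(x)·q(x) = 6*x^4 - 11*x^3 - 12*x^2 + 12*x + 9.
∫_{-1}^{1} of each monomial x^k gives [2/(k+1) if k even, 0 if k odd]. Integrating term-by-term (or equivalently evaluating the antiderivative F(x) = 6*x^5/5 - 11*x^4/4 - 4*x^3 + 6*x^2 + 9*x at the endpoints):
  F(1) − F(−1) = 189/20 − (-59/20) = 62/5.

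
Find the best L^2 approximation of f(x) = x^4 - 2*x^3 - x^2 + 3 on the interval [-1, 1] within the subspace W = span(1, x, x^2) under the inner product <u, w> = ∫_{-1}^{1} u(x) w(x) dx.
g(x) = -x^2/7 - 6*x/5 + 102/35

The best approximation g ∈ W is the orthogonal projection of f onto W. Writing g = a_0 + a_1 x + a_2 x^2, the coefficients solve the normal equations G · a = b where
  G_{ij} = <φ_i, φ_j> and b_i = <f, φ_i>, with φ_0 = 1, φ_1 = x, φ_2 = x^2.
G =
  [2, 0, 2/3]
  [0, 2/3, 0]
  [2/3, 0, 2/5],
b = (86/15, -4/5, 66/35).
Solving gives a_0 = 102/35, a_1 = -6/5, a_2 = -1/7, so
  g(x) = -x^2/7 - 6*x/5 + 102/35.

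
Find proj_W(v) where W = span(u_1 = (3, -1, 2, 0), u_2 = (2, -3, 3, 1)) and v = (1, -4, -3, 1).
proj_W(v) = (-63/97, -140/97, 73/97, 69/97)

Set up U = [u_1 | ... | u_2] ∈ R^(4×2). The projector onto W = col(U) is P = U (U^T U)^(-1) U^T.
Compute U^T U =
  [14, 15]
  [15, 23],
and U^T v = (1, 6).
Solve U^T U · c = U^T v for the coefficients: c = (-67/97, 69/97). The projection is proj_W(v) = U c.
Check: (v - proj_W(v)) · u_1 = 0  (should be 0).
Check: (v - proj_W(v)) · u_2 = 0  (should be 0).
Result: proj_W(v) = (-63/97, -140/97, 73/97, 69/97).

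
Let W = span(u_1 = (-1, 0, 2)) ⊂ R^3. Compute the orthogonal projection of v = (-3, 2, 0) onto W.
proj_W(v) = (-3/5, 0, 6/5)

Set up U = [u_1 | ... | u_1] ∈ R^(3×1). The projector onto W = col(U) is P = U (U^T U)^(-1) U^T.
Compute U^T U =
  [5],
and U^T v = (3).
Solve U^T U · c = U^T v for the coefficients: c = (3/5). The projection is proj_W(v) = U c.
Check: (v - proj_W(v)) · u_1 = 0  (should be 0).
Result: proj_W(v) = (-3/5, 0, 6/5).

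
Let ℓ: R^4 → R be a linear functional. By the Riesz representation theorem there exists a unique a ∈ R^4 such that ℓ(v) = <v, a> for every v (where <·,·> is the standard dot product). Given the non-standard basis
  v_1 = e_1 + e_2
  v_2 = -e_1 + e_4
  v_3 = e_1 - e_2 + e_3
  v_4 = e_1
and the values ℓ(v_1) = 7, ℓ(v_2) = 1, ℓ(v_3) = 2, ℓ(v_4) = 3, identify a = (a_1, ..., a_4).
a = (3, 4, 3, 4)

Write a = (a_1, ..., a_4) in the standard basis. For each basis vector v_i, ℓ(v_i) = <v_i, a> is a linear equation in the a_j's. Collect the n equations into a matrix system V a = ℓ, where row i of V is v_i (expressed in the standard basis). Since V is invertible (lower-triangular with 1s on the diagonal, up to permutation), solve by back-substitution:
  V =
[[1, 1, 0, 0],
 [-1, 0, 0, 1],
 [1, -1, 1, 0],
 [1, 0, 0, 0]]
  V a = (7, 1, 2, 3)
Solving gives a = (3, 4, 3, 4).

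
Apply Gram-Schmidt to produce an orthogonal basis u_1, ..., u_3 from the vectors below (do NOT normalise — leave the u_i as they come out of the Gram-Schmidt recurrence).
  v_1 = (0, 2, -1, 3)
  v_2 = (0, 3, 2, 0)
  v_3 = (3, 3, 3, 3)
Orthogonal basis:
  u_1 = (0, 2, -1, 3)
  u_2 = (0, 17/7, 16/7, -6/7)
  u_3 = (3, -90/83, 135/83, 105/83)

Apply the Gram-Schmidt recurrence
  u_1 = v_1
  u_i = v_i − Σ_{j<i} ((v_i · u_j) / (u_j · u_j)) · u_j.

Step by step this gives:
  u_1 = (0, 2, -1, 3)
  u_2 = (0, 17/7, 16/7, -6/7)
  u_3 = (3, -90/83, 135/83, 105/83)

Orthogonality check:
  u_2 · u_1 = 0 (should be 0)
  u_3 · u_1 = 0 (should be 0)
  u_3 · u_2 = 0 (should be 0)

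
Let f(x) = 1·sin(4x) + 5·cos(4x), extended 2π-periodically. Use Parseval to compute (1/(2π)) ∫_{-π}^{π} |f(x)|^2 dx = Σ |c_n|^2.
Σ |c_n|^2 = 13

Expand |f|^2 and use orthogonality of {sin(nx), cos(mx)} on [-π, π]:
  ∫_{-π}^{π} sin(nx)^2 dx = π, ∫ cos(mx)^2 dx = π, and cross terms integrate to 0.
So ∫_{-π}^{π} f(x)^2 dx = 1^2 · π + 5^2 · π = (1 + 25)π.
Divide by 2π: (1 + 25)/2 = 13.
By Parseval, this equals Σ |c_n|^2.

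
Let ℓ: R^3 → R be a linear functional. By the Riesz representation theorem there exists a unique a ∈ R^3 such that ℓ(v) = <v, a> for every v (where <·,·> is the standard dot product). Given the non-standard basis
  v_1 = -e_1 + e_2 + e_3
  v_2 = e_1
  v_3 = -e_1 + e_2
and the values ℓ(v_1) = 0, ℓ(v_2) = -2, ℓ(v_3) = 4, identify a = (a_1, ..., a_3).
a = (-2, 2, -4)

Write a = (a_1, ..., a_3) in the standard basis. For each basis vector v_i, ℓ(v_i) = <v_i, a> is a linear equation in the a_j's. Collect the n equations into a matrix system V a = ℓ, where row i of V is v_i (expressed in the standard basis). Since V is invertible (lower-triangular with 1s on the diagonal, up to permutation), solve by back-substitution:
  V =
[[-1, 1, 1],
 [1, 0, 0],
 [-1, 1, 0]]
  V a = (0, -2, 4)
Solving gives a = (-2, 2, -4).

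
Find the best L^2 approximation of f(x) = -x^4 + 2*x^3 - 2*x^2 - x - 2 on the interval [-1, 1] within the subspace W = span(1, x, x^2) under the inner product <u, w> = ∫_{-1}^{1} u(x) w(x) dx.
g(x) = -20*x^2/7 + x/5 - 67/35

The best approximation g ∈ W is the orthogonal projection of f onto W. Writing g = a_0 + a_1 x + a_2 x^2, the coefficients solve the normal equations G · a = b where
  G_{ij} = <φ_i, φ_j> and b_i = <f, φ_i>, with φ_0 = 1, φ_1 = x, φ_2 = x^2.
G =
  [2, 0, 2/3]
  [0, 2/3, 0]
  [2/3, 0, 2/5],
b = (-86/15, 2/15, -254/105).
Solving gives a_0 = -67/35, a_1 = 1/5, a_2 = -20/7, so
  g(x) = -20*x^2/7 + x/5 - 67/35.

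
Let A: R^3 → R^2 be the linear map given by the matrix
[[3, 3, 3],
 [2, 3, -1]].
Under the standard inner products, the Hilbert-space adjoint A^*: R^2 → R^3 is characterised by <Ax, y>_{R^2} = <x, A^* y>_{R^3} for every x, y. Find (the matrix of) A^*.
A^* = A^T =
[[3, 2],
 [3, 3],
 [3, -1]]

For real matrices with standard dot products, the defining identity <Ax, y> = <x, A^* y> gives (Ax)^T y = x^T (A^*) y, i.e. x^T A^T y = x^T (A^*) y. Since this holds for all x, y, we must have A^* = A^T. Therefore
A^* =
[[3, 2],
 [3, 3],
 [3, -1]].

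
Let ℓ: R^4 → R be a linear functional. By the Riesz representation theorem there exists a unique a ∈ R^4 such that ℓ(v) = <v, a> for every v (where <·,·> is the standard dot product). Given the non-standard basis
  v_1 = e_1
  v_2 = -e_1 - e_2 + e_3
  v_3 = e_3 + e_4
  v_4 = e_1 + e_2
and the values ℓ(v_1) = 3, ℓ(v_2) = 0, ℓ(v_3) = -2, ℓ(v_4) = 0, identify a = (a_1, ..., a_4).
a = (3, -3, 0, -2)

Write a = (a_1, ..., a_4) in the standard basis. For each basis vector v_i, ℓ(v_i) = <v_i, a> is a linear equation in the a_j's. Collect the n equations into a matrix system V a = ℓ, where row i of V is v_i (expressed in the standard basis). Since V is invertible (lower-triangular with 1s on the diagonal, up to permutation), solve by back-substitution:
  V =
[[1, 0, 0, 0],
 [-1, -1, 1, 0],
 [0, 0, 1, 1],
 [1, 1, 0, 0]]
  V a = (3, 0, -2, 0)
Solving gives a = (3, -3, 0, -2).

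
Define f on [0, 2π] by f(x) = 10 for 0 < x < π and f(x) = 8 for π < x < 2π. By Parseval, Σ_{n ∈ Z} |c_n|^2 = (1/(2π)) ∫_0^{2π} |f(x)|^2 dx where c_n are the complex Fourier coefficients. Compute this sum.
Σ |c_n|^2 = 82

Parseval equates the L^2 energy of f (normalised by 1/(2π)) with the ℓ^2 sum of its Fourier coefficients: (1/(2π)) ∫_0^{2π} |f|^2 = Σ |c_n|^2.
Compute the left side: (1/(2π)) [∫_0^π 10^2 dx + ∫_π^{2π} 8^2 dx] = (1/(2π)) · (100π + 64π) = (100 + 64)/2 = 82.
So Σ_{n ∈ Z} |c_n|^2 = 82.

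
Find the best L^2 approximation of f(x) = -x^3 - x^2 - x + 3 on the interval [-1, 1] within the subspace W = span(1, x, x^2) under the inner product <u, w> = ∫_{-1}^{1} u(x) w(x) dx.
g(x) = -x^2 - 8*x/5 + 3

The best approximation g ∈ W is the orthogonal projection of f onto W. Writing g = a_0 + a_1 x + a_2 x^2, the coefficients solve the normal equations G · a = b where
  G_{ij} = <φ_i, φ_j> and b_i = <f, φ_i>, with φ_0 = 1, φ_1 = x, φ_2 = x^2.
G =
  [2, 0, 2/3]
  [0, 2/3, 0]
  [2/3, 0, 2/5],
b = (16/3, -16/15, 8/5).
Solving gives a_0 = 3, a_1 = -8/5, a_2 = -1, so
  g(x) = -x^2 - 8*x/5 + 3.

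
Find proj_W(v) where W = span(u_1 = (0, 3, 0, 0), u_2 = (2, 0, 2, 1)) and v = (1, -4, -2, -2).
proj_W(v) = (-8/9, -4, -8/9, -4/9)

Set up U = [u_1 | ... | u_2] ∈ R^(4×2). The projector onto W = col(U) is P = U (U^T U)^(-1) U^T.
Compute U^T U =
  [9, 0]
  [0, 9],
and U^T v = (-12, -4).
Solve U^T U · c = U^T v for the coefficients: c = (-4/3, -4/9). The projection is proj_W(v) = U c.
Check: (v - proj_W(v)) · u_1 = 0  (should be 0).
Check: (v - proj_W(v)) · u_2 = 0  (should be 0).
Result: proj_W(v) = (-8/9, -4, -8/9, -4/9).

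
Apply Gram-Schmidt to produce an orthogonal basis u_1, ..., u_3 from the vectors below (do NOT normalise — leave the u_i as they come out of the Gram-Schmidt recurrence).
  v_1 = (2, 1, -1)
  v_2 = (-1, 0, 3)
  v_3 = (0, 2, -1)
Orthogonal basis:
  u_1 = (2, 1, -1)
  u_2 = (2/3, 5/6, 13/6)
  u_3 = (-33/35, 11/7, -11/35)

Apply the Gram-Schmidt recurrence
  u_1 = v_1
  u_i = v_i − Σ_{j<i} ((v_i · u_j) / (u_j · u_j)) · u_j.

Step by step this gives:
  u_1 = (2, 1, -1)
  u_2 = (2/3, 5/6, 13/6)
  u_3 = (-33/35, 11/7, -11/35)

Orthogonality check:
  u_2 · u_1 = 0 (should be 0)
  u_3 · u_1 = 0 (should be 0)
  u_3 · u_2 = 0 (should be 0)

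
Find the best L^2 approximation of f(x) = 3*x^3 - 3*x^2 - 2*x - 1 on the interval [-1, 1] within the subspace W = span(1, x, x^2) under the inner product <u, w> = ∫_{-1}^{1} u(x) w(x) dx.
g(x) = -3*x^2 - x/5 - 1

The best approximation g ∈ W is the orthogonal projection of f onto W. Writing g = a_0 + a_1 x + a_2 x^2, the coefficients solve the normal equations G · a = b where
  G_{ij} = <φ_i, φ_j> and b_i = <f, φ_i>, with φ_0 = 1, φ_1 = x, φ_2 = x^2.
G =
  [2, 0, 2/3]
  [0, 2/3, 0]
  [2/3, 0, 2/5],
b = (-4, -2/15, -28/15).
Solving gives a_0 = -1, a_1 = -1/5, a_2 = -3, so
  g(x) = -3*x^2 - x/5 - 1.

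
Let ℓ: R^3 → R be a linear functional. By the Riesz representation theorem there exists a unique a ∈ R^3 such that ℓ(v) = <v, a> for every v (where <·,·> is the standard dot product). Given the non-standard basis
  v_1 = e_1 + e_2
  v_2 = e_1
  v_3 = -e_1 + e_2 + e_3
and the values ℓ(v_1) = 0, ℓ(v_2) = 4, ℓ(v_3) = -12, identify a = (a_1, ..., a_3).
a = (4, -4, -4)

Write a = (a_1, ..., a_3) in the standard basis. For each basis vector v_i, ℓ(v_i) = <v_i, a> is a linear equation in the a_j's. Collect the n equations into a matrix system V a = ℓ, where row i of V is v_i (expressed in the standard basis). Since V is invertible (lower-triangular with 1s on the diagonal, up to permutation), solve by back-substitution:
  V =
[[1, 1, 0],
 [1, 0, 0],
 [-1, 1, 1]]
  V a = (0, 4, -12)
Solving gives a = (4, -4, -4).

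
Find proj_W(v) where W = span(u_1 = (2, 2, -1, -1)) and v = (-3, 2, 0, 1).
proj_W(v) = (-3/5, -3/5, 3/10, 3/10)

Set up U = [u_1 | ... | u_1] ∈ R^(4×1). The projector onto W = col(U) is P = U (U^T U)^(-1) U^T.
Compute U^T U =
  [10],
and U^T v = (-3).
Solve U^T U · c = U^T v for the coefficients: c = (-3/10). The projection is proj_W(v) = U c.
Check: (v - proj_W(v)) · u_1 = 0  (should be 0).
Result: proj_W(v) = (-3/5, -3/5, 3/10, 3/10).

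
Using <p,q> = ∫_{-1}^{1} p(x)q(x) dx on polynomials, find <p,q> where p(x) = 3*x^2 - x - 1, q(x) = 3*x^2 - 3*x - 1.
<p,q> = 18/5

Expand the product: p(x)·q(x) = 9*x^4 - 12*x^3 - 3*x^2 + 4*x + 1.
∫_{-1}^{1} of each monomial x^k gives [2/(k+1) if k even, 0 if k odd]. Integrating term-by-term (or equivalently evaluating the antiderivative F(x) = 9*x^5/5 - 3*x^4 - x^3 + 2*x^2 + x at the endpoints):
  F(1) − F(−1) = 4/5 − (-14/5) = 18/5.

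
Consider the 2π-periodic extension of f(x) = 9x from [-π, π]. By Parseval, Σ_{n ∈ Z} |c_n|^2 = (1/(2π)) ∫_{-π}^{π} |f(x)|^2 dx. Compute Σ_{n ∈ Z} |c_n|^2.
Σ |c_n|^2 = 27π^2

Expand and integrate term by term over [-π, π]:
  ∫ (9x)^2 dx = 81·(2π^3/3); ∫ 2·9·(0)·x dx = 0 (odd integrand); ∫ 0^2 dx = 0·2π.
So (1/(2π)) ∫_{-π}^{π} (9x)^2 dx = 81π^2/3 + 0 = 27π^2.
Parseval ⇒ Σ |c_n|^2 = 27π^2.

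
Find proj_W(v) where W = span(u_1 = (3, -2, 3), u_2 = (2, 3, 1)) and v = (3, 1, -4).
proj_W(v) = (-5/299, 545/299, -10/23)

Set up U = [u_1 | ... | u_2] ∈ R^(3×2). The projector onto W = col(U) is P = U (U^T U)^(-1) U^T.
Compute U^T U =
  [22, 3]
  [3, 14],
and U^T v = (-5, 5).
Solve U^T U · c = U^T v for the coefficients: c = (-85/299, 125/299). The projection is proj_W(v) = U c.
Check: (v - proj_W(v)) · u_1 = 0  (should be 0).
Check: (v - proj_W(v)) · u_2 = 0  (should be 0).
Result: proj_W(v) = (-5/299, 545/299, -10/23).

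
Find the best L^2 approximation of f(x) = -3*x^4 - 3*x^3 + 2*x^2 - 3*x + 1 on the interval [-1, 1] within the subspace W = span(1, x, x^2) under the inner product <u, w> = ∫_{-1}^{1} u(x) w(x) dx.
g(x) = -4*x^2/7 - 24*x/5 + 44/35

The best approximation g ∈ W is the orthogonal projection of f onto W. Writing g = a_0 + a_1 x + a_2 x^2, the coefficients solve the normal equations G · a = b where
  G_{ij} = <φ_i, φ_j> and b_i = <f, φ_i>, with φ_0 = 1, φ_1 = x, φ_2 = x^2.
G =
  [2, 0, 2/3]
  [0, 2/3, 0]
  [2/3, 0, 2/5],
b = (32/15, -16/5, 64/105).
Solving gives a_0 = 44/35, a_1 = -24/5, a_2 = -4/7, so
  g(x) = -4*x^2/7 - 24*x/5 + 44/35.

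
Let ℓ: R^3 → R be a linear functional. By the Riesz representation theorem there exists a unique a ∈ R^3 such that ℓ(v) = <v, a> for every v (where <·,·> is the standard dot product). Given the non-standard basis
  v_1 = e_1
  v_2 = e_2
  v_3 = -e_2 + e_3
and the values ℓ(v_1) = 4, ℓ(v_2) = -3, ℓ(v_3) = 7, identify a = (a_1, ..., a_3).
a = (4, -3, 4)

Write a = (a_1, ..., a_3) in the standard basis. For each basis vector v_i, ℓ(v_i) = <v_i, a> is a linear equation in the a_j's. Collect the n equations into a matrix system V a = ℓ, where row i of V is v_i (expressed in the standard basis). Since V is invertible (lower-triangular with 1s on the diagonal, up to permutation), solve by back-substitution:
  V =
[[1, 0, 0],
 [0, 1, 0],
 [0, -1, 1]]
  V a = (4, -3, 7)
Solving gives a = (4, -3, 4).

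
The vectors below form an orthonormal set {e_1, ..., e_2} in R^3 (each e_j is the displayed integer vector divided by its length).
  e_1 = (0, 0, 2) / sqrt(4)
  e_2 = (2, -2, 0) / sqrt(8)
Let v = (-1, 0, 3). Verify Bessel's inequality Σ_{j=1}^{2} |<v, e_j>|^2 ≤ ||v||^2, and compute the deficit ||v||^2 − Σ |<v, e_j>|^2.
Σ |<v, e_j>|^2 = 19/2; ||v||^2 = 10; deficit = 1/2

Write each e_j = u_j / sqrt(<u_j, u_j>) where u_j is the displayed integer vector. Then <v, e_j> = <v, u_j> / sqrt(<u_j, u_j>), so |<v, e_j>|^2 = <v, u_j>^2 / <u_j, u_j>.
Coefficients: <v, e_1> = 6/sqrt(4), <v, e_2> = -2/sqrt(8).
Square and sum: Σ |<v, e_j>|^2 = 19/2.
Compute ||v||^2 = v·v = 10.
Deficit = 10 − 19/2 = 1/2 ≥ 0, confirming Bessel's inequality. (The deficit equals ||v − Σ <v,e_j> e_j||^2, the squared distance from v to span{e_j}.)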